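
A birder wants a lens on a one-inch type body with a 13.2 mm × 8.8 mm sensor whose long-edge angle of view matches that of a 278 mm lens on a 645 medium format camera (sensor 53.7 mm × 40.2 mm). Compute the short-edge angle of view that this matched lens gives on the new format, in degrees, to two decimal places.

Equal long-edge AOV ⇒ f₂ = f₁ · 13.2/53.7 = 278 × 0.24581 ≈ 68.3352 mm.
Short-edge AOV on the new format = 2·arctan(8.8 / (2 × 68.3352)) = 2·arctan(0.06439) ≈ 7.3682°.

7.37°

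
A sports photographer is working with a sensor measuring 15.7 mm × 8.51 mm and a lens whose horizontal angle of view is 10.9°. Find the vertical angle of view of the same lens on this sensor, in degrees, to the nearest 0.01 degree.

From the horizontal AOV: f = 15.7 / (2·tan(5.45°)) = 15.7 / 0.19082 ≈ 82.2779 mm.
Vertical AOV = 2·arctan(8.51 / (2 × 82.2779)) = 2·arctan(0.05171) ≈ 5.9208°.

5.92°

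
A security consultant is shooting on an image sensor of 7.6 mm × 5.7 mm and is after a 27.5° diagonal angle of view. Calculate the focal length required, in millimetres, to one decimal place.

19.4 mm

Sensor diagonal = √(7.6² + 5.7²) = √90.2500 ≈ 9.5000 mm.
From α = 2·arctan(d/2f) we get f = d / (2·tan(α/2)).
With d = 9.5000 mm and α/2 = 13.75°, tan(α/2) ≈ 0.24470, so f ≈ 9.5000 / 0.48940 ≈ 19.4116 mm.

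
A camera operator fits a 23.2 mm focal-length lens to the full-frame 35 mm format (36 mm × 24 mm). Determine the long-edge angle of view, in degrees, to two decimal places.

Angle of view α = 2·arctan(w/2f) with w = 36 mm and f = 23.2 mm.
w/2f = 0.77586; arctan(0.77586) ≈ 37.8065°, so α ≈ 75.6131°.

75.61°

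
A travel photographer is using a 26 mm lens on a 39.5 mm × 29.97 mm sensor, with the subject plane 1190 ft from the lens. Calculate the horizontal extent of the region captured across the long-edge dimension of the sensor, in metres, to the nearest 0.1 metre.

551.0 m

dₒ: 1190 ft × 304.8 mm/ft = 362711.99 mm.
Similar triangles through the lens centre give W/dₒ = w/dᵢ; with 1/f = 1/dₒ + 1/dᵢ this gives W = w·(dₒ − f)/f.
W = 39.5 mm × (362712 − 26) / 26 = 39.5 × 13949.4611 ≈ 551003.713 mm = 551.004 m.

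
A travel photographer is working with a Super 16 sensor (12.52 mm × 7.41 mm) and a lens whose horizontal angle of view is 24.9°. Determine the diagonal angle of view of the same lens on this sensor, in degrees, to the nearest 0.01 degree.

28.78°

From the horizontal AOV: f = 12.52 / (2·tan(12.45°)) = 12.52 / 0.44156 ≈ 28.3541 mm.
Sensor diagonal = √(12.52² + 7.41²) = √211.6585 ≈ 14.5485 mm.
Diagonal AOV = 2·arctan(14.5485 / (2 × 28.3541)) = 2·arctan(0.25655) ≈ 28.7778°.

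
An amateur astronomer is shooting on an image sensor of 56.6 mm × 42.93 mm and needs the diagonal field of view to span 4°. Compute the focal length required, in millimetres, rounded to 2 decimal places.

Sensor diagonal = √(56.6² + 42.93²) = √5046.5449 ≈ 71.0390 mm.
From α = 2·arctan(d/2f) we get f = d / (2·tan(α/2)).
With d = 71.0390 mm and α/2 = 2°, tan(α/2) ≈ 0.03492, so f ≈ 71.0390 / 0.06984 ≈ 1017.1459 mm.

1017.15 mm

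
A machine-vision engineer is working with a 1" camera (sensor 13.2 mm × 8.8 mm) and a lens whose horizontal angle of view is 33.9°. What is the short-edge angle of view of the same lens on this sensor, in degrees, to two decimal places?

22.97°

From the horizontal AOV: f = 13.2 / (2·tan(16.95°)) = 13.2 / 0.60955 ≈ 21.6552 mm.
Short-edge AOV = 2·arctan(8.8 / (2 × 21.6552)) = 2·arctan(0.20318) ≈ 22.9705°.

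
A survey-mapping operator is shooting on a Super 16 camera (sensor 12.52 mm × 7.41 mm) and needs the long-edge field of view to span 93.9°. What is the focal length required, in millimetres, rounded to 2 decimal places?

5.85 mm

From α = 2·arctan(w/2f) we get f = w / (2·tan(α/2)).
With w = 12.52 mm and α/2 = 46.95°, tan(α/2) ≈ 1.07049, so f ≈ 12.52 / 2.14099 ≈ 5.8478 mm.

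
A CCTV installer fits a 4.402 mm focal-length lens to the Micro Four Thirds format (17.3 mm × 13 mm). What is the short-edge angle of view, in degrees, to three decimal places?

Angle of view α = 2·arctan(h/2f) with h = 13 mm and f = 4.402 mm.
h/2f = 1.47660; arctan(1.47660) ≈ 55.8929°, so α ≈ 111.7859°.

111.786°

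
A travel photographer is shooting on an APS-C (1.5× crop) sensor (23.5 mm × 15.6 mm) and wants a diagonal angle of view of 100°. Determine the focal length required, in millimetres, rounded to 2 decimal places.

Sensor diagonal = √(23.5² + 15.6²) = √795.6100 ≈ 28.2066 mm.
From α = 2·arctan(d/2f) we get f = d / (2·tan(α/2)).
With d = 28.2066 mm and α/2 = 50°, tan(α/2) ≈ 1.19175, so f ≈ 28.2066 / 2.38351 ≈ 11.8341 mm.

11.83 mm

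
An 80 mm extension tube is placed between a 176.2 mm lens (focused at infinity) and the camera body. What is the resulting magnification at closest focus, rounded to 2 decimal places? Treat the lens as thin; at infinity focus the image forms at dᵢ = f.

The tube moves the image plane from f to f + e, so dᵢ = 176.2 + 80 = 256.2 mm. Focus is achieved when 1/f = 1/dₒ + 1/dᵢ, giving dₒ = 1/(1/f − 1/(f+e)).
Magnification m = dᵢ/dₒ = (f+e)·(1/f − 1/(f+e)) = e/f = 80/176.2 ≈ 0.4540.

0.45×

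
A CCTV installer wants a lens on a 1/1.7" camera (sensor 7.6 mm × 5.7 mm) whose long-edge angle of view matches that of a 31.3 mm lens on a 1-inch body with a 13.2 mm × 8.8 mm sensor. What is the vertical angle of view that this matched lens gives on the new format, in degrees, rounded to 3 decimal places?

Equal long-edge AOV ⇒ f₂ = f₁ · 7.6/13.2 = 31.3 × 0.57576 ≈ 18.0212 mm.
Vertical AOV on the new format = 2·arctan(5.7 / (2 × 18.0212)) = 2·arctan(0.15815) ≈ 17.9735°.

17.973°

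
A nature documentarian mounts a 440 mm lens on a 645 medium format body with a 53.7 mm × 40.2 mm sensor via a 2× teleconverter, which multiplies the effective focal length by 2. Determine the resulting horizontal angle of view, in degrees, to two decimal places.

Effective focal length f = 440 × 2 = 880 mm.
α = 2·arctan(53.7 / (2 × 880)) = 2·arctan(0.03051) ≈ 3.4953°.

3.50°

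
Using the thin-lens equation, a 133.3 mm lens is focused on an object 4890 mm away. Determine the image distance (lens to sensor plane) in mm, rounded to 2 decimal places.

137.04 mm

1/dᵢ = 1/f − 1/dₒ = 1/133.3 − 1/4890 = 0.0072974 mm⁻¹.
dᵢ = 1/0.0072974 ≈ 137.0355 mm.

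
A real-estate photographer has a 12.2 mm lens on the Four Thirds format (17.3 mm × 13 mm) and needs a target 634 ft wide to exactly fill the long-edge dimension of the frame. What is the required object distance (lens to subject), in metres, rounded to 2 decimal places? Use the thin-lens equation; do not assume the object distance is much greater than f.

W: 634 ft × 304.8 mm/ft = 193243.19 mm.
Magnification m = w/W = dᵢ/dₒ; combined with 1/f = 1/dₒ + 1/dᵢ this gives dₒ = f·(1 + W/w).
dₒ = 12.2 mm × (1 + 193243/17.3) = 12.2 × 11171.1268 ≈ 136287.747 mm = 136.288 m.

136.29 m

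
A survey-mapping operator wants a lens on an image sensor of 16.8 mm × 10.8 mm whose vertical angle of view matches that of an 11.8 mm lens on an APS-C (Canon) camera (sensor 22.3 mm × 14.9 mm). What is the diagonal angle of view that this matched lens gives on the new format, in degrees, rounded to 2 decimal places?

Equal vertical AOV ⇒ f₂ = f₁ · 10.8/14.9 = 11.8 × 0.72483 ≈ 8.5530 mm.
Sensor diagonal = √(16.8² + 10.8²) = √398.8800 ≈ 19.9720 mm.
Diagonal AOV on the new format = 2·arctan(19.9720 / (2 × 8.5530)) = 2·arctan(1.16754) ≈ 98.8398°.

98.84°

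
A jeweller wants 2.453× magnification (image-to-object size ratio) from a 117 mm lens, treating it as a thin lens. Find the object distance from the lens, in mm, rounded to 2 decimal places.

164.70 mm

With m = dᵢ/dₒ and 1/f = 1/dₒ + 1/dᵢ, substituting dᵢ = m·dₒ gives 1/f = (1 + 1/m)/dₒ, hence dₒ = f·(1 + 1/m).
dₒ = 117 × (1 + 1/2.453) = 117 × 1.40766 ≈ 164.697 mm.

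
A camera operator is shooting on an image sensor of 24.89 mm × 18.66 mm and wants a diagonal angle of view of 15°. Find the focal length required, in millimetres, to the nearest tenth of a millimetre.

118.1 mm

Sensor diagonal = √(24.89² + 18.66²) = √967.7077 ≈ 31.1080 mm.
From α = 2·arctan(d/2f) we get f = d / (2·tan(α/2)).
With d = 31.1080 mm and α/2 = 7.5°, tan(α/2) ≈ 0.13165, so f ≈ 31.1080 / 0.26330 ≈ 118.1444 mm.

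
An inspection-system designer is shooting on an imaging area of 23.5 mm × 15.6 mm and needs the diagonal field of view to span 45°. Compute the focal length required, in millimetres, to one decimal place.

34.0 mm

Sensor diagonal = √(23.5² + 15.6²) = √795.6100 ≈ 28.2066 mm.
From α = 2·arctan(d/2f) we get f = d / (2·tan(α/2)).
With d = 28.2066 mm and α/2 = 22.5°, tan(α/2) ≈ 0.41421, so f ≈ 28.2066 / 0.82843 ≈ 34.0483 mm.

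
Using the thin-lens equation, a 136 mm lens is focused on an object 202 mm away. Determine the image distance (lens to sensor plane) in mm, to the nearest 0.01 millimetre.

1/dᵢ = 1/f − 1/dₒ = 1/136 − 1/202 = 0.0024024 mm⁻¹.
dᵢ = 1/0.0024024 ≈ 416.2424 mm.

416.24 mm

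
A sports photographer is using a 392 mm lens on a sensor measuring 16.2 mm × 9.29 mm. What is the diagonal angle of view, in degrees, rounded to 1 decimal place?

2.7°

Sensor diagonal = √(16.2² + 9.29²) = √348.7441 ≈ 18.6747 mm.
Angle of view α = 2·arctan(d/2f) with d = 18.6747 mm and f = 392 mm.
d/2f = 0.02382; arctan(0.02382) ≈ 1.3645°, so α ≈ 2.7290°.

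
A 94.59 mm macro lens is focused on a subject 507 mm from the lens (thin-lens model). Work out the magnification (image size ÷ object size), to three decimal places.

0.229×

Thin lens: 1/f = 1/dₒ + 1/dᵢ → 1/dᵢ = 1/94.59 − 1/507 = 0.0085996 mm⁻¹, so dᵢ ≈ 116.2851 mm.
Magnification m = dᵢ/dₒ = 116.2851/507 ≈ 0.22936.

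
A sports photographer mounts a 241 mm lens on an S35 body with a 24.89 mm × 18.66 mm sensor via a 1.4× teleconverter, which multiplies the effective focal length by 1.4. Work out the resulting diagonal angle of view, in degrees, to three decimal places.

5.279°

Effective focal length f = 241 × 1.4 = 337.4 mm.
Sensor diagonal = √(24.89² + 18.66²) = √967.7077 ≈ 31.1080 mm.
α = 2·arctan(31.108 / (2 × 337.4)) = 2·arctan(0.04610) ≈ 5.2789°.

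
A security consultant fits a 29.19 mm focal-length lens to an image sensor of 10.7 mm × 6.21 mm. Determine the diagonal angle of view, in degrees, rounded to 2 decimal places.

23.93°

Sensor diagonal = √(10.7² + 6.21²) = √153.0541 ≈ 12.3715 mm.
Angle of view α = 2·arctan(d/2f) with d = 12.3715 mm and f = 29.19 mm.
d/2f = 0.21191; arctan(0.21191) ≈ 11.9647°, so α ≈ 23.9295°.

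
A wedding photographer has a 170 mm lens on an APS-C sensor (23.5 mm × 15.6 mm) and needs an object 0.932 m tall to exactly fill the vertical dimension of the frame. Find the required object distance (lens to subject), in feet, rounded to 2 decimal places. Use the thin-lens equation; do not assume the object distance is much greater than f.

33.88 ft

W: 0.932 m = 932 mm.
Magnification m = h/W = dᵢ/dₒ; combined with 1/f = 1/dₒ + 1/dᵢ this gives dₒ = f·(1 + W/h).
dₒ = 170 mm × (1 + 932/15.6) = 170 × 60.7436 ≈ 10326.410 mm = 10326.410/304.8 ft = 33.8793 ft.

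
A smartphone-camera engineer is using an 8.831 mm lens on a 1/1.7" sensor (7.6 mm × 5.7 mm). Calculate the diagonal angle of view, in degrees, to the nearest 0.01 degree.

Sensor diagonal = √(7.6² + 5.7²) = √90.2500 ≈ 9.5000 mm.
Angle of view α = 2·arctan(d/2f) with d = 9.5000 mm and f = 8.831 mm.
d/2f = 0.53788; arctan(0.53788) ≈ 28.2748°, so α ≈ 56.5497°.

56.55°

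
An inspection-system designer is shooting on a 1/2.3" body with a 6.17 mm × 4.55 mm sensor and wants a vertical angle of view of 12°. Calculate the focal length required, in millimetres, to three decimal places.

21.645 mm

From α = 2·arctan(h/2f) we get f = h / (2·tan(α/2)).
With h = 4.55 mm and α/2 = 6°, tan(α/2) ≈ 0.10510, so f ≈ 4.55 / 0.21021 ≈ 21.6452 mm.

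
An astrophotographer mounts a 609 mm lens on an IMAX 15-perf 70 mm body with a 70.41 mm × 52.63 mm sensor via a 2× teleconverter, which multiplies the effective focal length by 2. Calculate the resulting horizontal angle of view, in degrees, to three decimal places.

3.311°

Effective focal length f = 609 × 2 = 1218 mm.
α = 2·arctan(70.41 / (2 × 1218)) = 2·arctan(0.02890) ≈ 3.3112°.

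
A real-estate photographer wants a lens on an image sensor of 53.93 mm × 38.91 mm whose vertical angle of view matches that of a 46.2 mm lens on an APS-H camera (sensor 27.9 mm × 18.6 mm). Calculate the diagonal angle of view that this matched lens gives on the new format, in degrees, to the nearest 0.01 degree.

Equal vertical AOV ⇒ f₂ = f₁ · 38.91/18.6 = 46.2 × 2.09194 ≈ 96.6474 mm.
Sensor diagonal = √(53.93² + 38.91²) = √4422.4330 ≈ 66.5014 mm.
Diagonal AOV on the new format = 2·arctan(66.5014 / (2 × 96.6474)) = 2·arctan(0.34404) ≈ 37.9706°.

37.97°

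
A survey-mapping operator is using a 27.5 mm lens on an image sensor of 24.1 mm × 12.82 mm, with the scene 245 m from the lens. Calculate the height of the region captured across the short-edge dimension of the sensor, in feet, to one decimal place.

dₒ: 245 m = 245000 mm.
Similar triangles through the lens centre give W/dₒ = h/dᵢ; with 1/f = 1/dₒ + 1/dᵢ this gives W = h·(dₒ − f)/f.
W = 12.82 mm × (245000 − 27.5) / 27.5 = 12.82 × 8908.0909 ≈ 114201.725 mm = 114201.725/304.8 ft = 374.678 ft.

374.7 ft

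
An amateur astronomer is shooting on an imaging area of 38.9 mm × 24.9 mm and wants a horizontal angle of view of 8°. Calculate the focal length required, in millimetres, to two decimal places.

From α = 2·arctan(w/2f) we get f = w / (2·tan(α/2)).
With w = 38.9 mm and α/2 = 4°, tan(α/2) ≈ 0.06993, so f ≈ 38.9 / 0.13985 ≈ 278.1480 mm.

278.15 mm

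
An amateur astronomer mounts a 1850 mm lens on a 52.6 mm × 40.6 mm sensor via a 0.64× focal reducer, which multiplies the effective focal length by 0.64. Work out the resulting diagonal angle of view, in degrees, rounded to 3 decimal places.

Effective focal length f = 1850 × 0.64 = 1184 mm.
Sensor diagonal = √(52.6² + 40.6²) = √4415.1200 ≈ 66.4464 mm.
α = 2·arctan(66.446 / (2 × 1184)) = 2·arctan(0.02806) ≈ 3.2146°.

3.215°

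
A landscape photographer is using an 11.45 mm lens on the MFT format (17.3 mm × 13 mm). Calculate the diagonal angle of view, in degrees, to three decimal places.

Sensor diagonal = √(17.3² + 13²) = √468.2900 ≈ 21.6400 mm.
Angle of view α = 2·arctan(d/2f) with d = 21.6400 mm and f = 11.45 mm.
d/2f = 0.94498; arctan(0.94498) ≈ 43.3796°, so α ≈ 86.7592°.

86.759°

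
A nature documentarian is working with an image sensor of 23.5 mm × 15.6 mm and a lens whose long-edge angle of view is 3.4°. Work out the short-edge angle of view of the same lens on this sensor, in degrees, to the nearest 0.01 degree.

From the long-edge AOV: f = 23.5 / (2·tan(1.7°)) = 23.5 / 0.05936 ≈ 395.8987 mm.
Short-edge AOV = 2·arctan(15.6 / (2 × 395.8987)) = 2·arctan(0.01970) ≈ 2.2574°.

2.26°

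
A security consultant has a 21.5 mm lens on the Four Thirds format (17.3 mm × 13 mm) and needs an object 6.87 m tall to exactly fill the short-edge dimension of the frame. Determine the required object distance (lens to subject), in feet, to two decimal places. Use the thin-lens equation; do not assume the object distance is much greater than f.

37.35 ft

W: 6.87 m = 6870 mm.
Magnification m = h/W = dᵢ/dₒ; combined with 1/f = 1/dₒ + 1/dᵢ this gives dₒ = f·(1 + W/h).
dₒ = 21.5 mm × (1 + 6870/13) = 21.5 × 529.4615 ≈ 11383.423 mm = 11383.423/304.8 ft = 37.3472 ft.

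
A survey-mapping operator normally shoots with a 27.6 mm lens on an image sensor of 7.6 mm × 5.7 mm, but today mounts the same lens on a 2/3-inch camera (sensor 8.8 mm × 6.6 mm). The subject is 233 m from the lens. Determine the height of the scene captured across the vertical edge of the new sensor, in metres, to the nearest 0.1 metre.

The focal length stays 27.6 mm; the relevant sensor dimension is now h = 6.6 mm. Object distance dₒ = 233 m = 233000 mm.
Thin-lens field height W = h·(dₒ − f)/f = 6.6 × (233000 − 27.6)/27.6 ≈ 55710.791 mm = 55.7108 m.

55.7 m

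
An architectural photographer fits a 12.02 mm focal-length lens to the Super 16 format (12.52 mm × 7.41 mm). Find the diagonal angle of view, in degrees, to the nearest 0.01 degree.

Sensor diagonal = √(12.52² + 7.41²) = √211.6585 ≈ 14.5485 mm.
Angle of view α = 2·arctan(d/2f) with d = 14.5485 mm and f = 12.02 mm.
d/2f = 0.60518; arctan(0.60518) ≈ 31.1814°, so α ≈ 62.3628°.

62.36°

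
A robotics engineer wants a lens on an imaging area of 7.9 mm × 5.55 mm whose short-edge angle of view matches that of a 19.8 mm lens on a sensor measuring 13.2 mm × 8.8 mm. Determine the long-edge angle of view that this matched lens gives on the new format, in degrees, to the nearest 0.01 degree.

Equal short-edge AOV ⇒ f₂ = f₁ · 5.55/8.8 = 19.8 × 0.63068 ≈ 12.4875 mm.
Long-edge AOV on the new format = 2·arctan(7.9 / (2 × 12.4875)) = 2·arctan(0.31632) ≈ 35.1060°.

35.11°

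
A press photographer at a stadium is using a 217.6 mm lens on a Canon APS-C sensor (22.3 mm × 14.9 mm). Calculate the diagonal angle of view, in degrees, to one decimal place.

Sensor diagonal = √(22.3² + 14.9²) = √719.3000 ≈ 26.8198 mm.
Angle of view α = 2·arctan(d/2f) with d = 26.8198 mm and f = 217.6 mm.
d/2f = 0.06163; arctan(0.06163) ≈ 3.5265°, so α ≈ 7.0529°.

7.1°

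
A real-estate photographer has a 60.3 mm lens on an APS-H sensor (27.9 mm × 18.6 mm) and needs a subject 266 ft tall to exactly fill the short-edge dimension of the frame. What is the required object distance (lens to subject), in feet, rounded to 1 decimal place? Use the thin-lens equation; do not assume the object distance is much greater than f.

862.6 ft

W: 266 ft × 304.8 mm/ft = 81076.80 mm.
Magnification m = h/W = dᵢ/dₒ; combined with 1/f = 1/dₒ + 1/dᵢ this gives dₒ = f·(1 + W/h).
dₒ = 60.3 mm × (1 + 81076.8/18.6) = 60.3 × 4359.9676 ≈ 262906.046 mm = 262906.046/304.8 ft = 862.553 ft.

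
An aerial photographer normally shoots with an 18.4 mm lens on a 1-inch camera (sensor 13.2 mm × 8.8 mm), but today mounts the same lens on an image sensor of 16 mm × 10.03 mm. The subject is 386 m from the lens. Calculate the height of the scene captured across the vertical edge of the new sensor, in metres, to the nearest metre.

The focal length stays 18.4 mm; the relevant sensor dimension is now h = 10.03 mm. Object distance dₒ = 386 m = 386000 mm.
Thin-lens field height W = h·(dₒ − f)/f = 10.03 × (386000 − 18.4)/18.4 ≈ 210401.927 mm = 210.402 m.

210 m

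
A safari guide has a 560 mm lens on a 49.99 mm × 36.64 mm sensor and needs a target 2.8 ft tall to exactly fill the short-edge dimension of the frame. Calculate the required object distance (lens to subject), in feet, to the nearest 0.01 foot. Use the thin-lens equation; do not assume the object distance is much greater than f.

44.63 ft

W: 2.8 ft × 304.8 mm/ft = 853.44 mm.
Magnification m = h/W = dᵢ/dₒ; combined with 1/f = 1/dₒ + 1/dᵢ this gives dₒ = f·(1 + W/h).
dₒ = 560 mm × (1 + 853.44/36.64) = 560 × 24.2926 ≈ 13603.842 mm = 13603.842/304.8 ft = 44.632 ft.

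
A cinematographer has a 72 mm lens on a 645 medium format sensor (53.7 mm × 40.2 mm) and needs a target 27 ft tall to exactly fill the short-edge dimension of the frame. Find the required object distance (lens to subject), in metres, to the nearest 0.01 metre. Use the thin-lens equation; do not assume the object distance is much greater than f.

14.81 m

W: 27 ft × 304.8 mm/ft = 8229.60 mm.
Magnification m = h/W = dᵢ/dₒ; combined with 1/f = 1/dₒ + 1/dᵢ this gives dₒ = f·(1 + W/h).
dₒ = 72 mm × (1 + 8229.6/40.2) = 72 × 205.7164 ≈ 14811.582 mm = 14.8116 m.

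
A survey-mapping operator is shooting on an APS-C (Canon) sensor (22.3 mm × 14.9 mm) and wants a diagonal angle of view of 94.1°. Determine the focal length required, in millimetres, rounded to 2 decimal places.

Sensor diagonal = √(22.3² + 14.9²) = √719.3000 ≈ 26.8198 mm.
From α = 2·arctan(d/2f) we get f = d / (2·tan(α/2)).
With d = 26.8198 mm and α/2 = 47.05°, tan(α/2) ≈ 1.07425, so f ≈ 26.8198 / 2.14849 ≈ 12.4831 mm.

12.48 mm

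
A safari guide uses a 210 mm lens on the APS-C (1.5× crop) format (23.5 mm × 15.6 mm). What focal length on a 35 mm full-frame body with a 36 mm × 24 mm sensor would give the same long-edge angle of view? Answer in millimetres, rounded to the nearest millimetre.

322 mm

Equal angle of view means equal width/f ratio, so f₂ = f₁ · (width₂/width₁) = 210 × 36/23.5.
f₂ = 210 × 1.53191 ≈ 321.702 mm.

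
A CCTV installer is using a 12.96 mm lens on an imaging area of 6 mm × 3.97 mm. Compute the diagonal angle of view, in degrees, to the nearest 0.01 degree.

Sensor diagonal = √(6² + 3.97²) = √51.7609 ≈ 7.1945 mm.
Angle of view α = 2·arctan(d/2f) with d = 7.1945 mm and f = 12.96 mm.
d/2f = 0.27757; arctan(0.27757) ≈ 15.5128°, so α ≈ 31.0257°.

31.03°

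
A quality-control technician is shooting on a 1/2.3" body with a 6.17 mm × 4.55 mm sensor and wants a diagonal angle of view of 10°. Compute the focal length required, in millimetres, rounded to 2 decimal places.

43.81 mm

Sensor diagonal = √(6.17² + 4.55²) = √58.7714 ≈ 7.6663 mm.
From α = 2·arctan(d/2f) we get f = d / (2·tan(α/2)).
With d = 7.6663 mm and α/2 = 5°, tan(α/2) ≈ 0.08749, so f ≈ 7.6663 / 0.17498 ≈ 43.8128 mm.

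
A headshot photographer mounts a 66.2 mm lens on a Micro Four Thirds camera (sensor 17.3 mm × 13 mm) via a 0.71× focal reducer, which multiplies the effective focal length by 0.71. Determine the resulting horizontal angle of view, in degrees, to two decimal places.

Effective focal length f = 66.2 × 0.71 = 47.002 mm.
α = 2·arctan(17.3 / (2 × 47.002)) = 2·arctan(0.18403) ≈ 20.8555°.

20.86°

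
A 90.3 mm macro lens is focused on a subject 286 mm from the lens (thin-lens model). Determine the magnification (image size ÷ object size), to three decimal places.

0.461×

Thin lens: 1/f = 1/dₒ + 1/dᵢ → 1/dᵢ = 1/90.3 − 1/286 = 0.0075777 mm⁻¹, so dᵢ ≈ 131.9663 mm.
Magnification m = dᵢ/dₒ = 131.9663/286 ≈ 0.46142.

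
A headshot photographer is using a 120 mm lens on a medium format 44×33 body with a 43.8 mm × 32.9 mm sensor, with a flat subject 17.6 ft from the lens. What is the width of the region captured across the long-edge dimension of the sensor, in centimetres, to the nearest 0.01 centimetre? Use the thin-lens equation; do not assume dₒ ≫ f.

dₒ: 17.6 ft × 304.8 mm/ft = 5364.48 mm.
Similar triangles through the lens centre give W/dₒ = w/dᵢ; with 1/f = 1/dₒ + 1/dᵢ this gives W = w·(dₒ − f)/f.
W = 43.8 mm × (5364.48 − 120) / 120 = 43.8 × 43.7040 ≈ 1914.235 mm = 191.424 cm.

191.42 cm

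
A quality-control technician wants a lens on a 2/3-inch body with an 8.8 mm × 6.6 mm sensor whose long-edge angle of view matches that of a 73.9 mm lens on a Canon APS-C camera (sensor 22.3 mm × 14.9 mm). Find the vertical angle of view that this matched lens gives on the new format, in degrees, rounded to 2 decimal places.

12.91°

Equal long-edge AOV ⇒ f₂ = f₁ · 8.8/22.3 = 73.9 × 0.39462 ≈ 29.1623 mm.
Vertical AOV on the new format = 2·arctan(6.6 / (2 × 29.1623)) = 2·arctan(0.11316) ≈ 12.9122°.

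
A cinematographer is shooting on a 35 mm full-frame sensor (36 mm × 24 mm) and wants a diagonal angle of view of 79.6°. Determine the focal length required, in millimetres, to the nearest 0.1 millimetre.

26.0 mm

Sensor diagonal = √(36² + 24²) = √1872.0000 ≈ 43.2666 mm.
From α = 2·arctan(d/2f) we get f = d / (2·tan(α/2)).
With d = 43.2666 mm and α/2 = 39.8°, tan(α/2) ≈ 0.83317, so f ≈ 43.2666 / 1.66634 ≈ 25.9651 mm.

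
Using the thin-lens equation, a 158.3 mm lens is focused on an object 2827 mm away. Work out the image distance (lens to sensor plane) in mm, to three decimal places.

167.690 mm

1/dᵢ = 1/f − 1/dₒ = 1/158.3 − 1/2827 = 0.0059634 mm⁻¹.
dᵢ = 1/0.0059634 ≈ 167.6899 mm.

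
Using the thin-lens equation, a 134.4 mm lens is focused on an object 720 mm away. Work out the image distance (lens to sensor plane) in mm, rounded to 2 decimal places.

165.25 mm

1/dᵢ = 1/f − 1/dₒ = 1/134.4 − 1/720 = 0.0060516 mm⁻¹.
dᵢ = 1/0.0060516 ≈ 165.2459 mm.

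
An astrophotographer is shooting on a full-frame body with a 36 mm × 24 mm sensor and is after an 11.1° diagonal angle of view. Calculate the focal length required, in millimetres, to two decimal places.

222.63 mm

Sensor diagonal = √(36² + 24²) = √1872.0000 ≈ 43.2666 mm.
From α = 2·arctan(d/2f) we get f = d / (2·tan(α/2)).
With d = 43.2666 mm and α/2 = 5.55°, tan(α/2) ≈ 0.09717, so f ≈ 43.2666 / 0.19434 ≈ 222.6339 mm.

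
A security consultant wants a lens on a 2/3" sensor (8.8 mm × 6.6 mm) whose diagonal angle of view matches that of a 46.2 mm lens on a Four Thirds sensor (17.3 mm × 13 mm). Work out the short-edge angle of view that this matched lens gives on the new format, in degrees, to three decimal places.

15.998°

Sensor diagonal = √(17.3² + 13²) = √468.2900 ≈ 21.6400 mm.
Sensor diagonal = √(8.8² + 6.6²) = √121.0000 ≈ 11.0000 mm.
Equal diagonal AOV ⇒ f₂ = f₁ · 11.0000/21.6400 = 46.2 × 0.50832 ≈ 23.4843 mm.
Short-edge AOV on the new format = 2·arctan(6.6 / (2 × 23.4843)) = 2·arctan(0.14052) ≈ 15.9976°.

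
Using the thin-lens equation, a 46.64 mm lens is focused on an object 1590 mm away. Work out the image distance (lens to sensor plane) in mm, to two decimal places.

48.05 mm

1/dᵢ = 1/f − 1/dₒ = 1/46.64 − 1/1590 = 0.0208119 mm⁻¹.
dᵢ = 1/0.0208119 ≈ 48.0495 mm.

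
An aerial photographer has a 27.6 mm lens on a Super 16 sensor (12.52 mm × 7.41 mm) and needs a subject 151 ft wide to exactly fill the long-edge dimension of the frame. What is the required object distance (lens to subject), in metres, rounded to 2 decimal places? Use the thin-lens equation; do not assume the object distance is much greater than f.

101.49 m

W: 151 ft × 304.8 mm/ft = 46024.80 mm.
Magnification m = w/W = dᵢ/dₒ; combined with 1/f = 1/dₒ + 1/dᵢ this gives dₒ = f·(1 + W/w).
dₒ = 27.6 mm × (1 + 46024.8/12.52) = 27.6 × 3677.1021 ≈ 101488.018 mm = 101.488 m.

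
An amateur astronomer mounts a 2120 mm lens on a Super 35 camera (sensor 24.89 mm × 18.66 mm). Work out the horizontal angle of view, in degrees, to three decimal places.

0.673°

Angle of view α = 2·arctan(w/2f) with w = 24.89 mm and f = 2120 mm.
w/2f = 0.00587; arctan(0.00587) ≈ 0.3363°, so α ≈ 0.6727°.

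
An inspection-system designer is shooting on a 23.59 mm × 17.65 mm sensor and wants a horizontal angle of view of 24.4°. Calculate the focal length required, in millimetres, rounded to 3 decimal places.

From α = 2·arctan(w/2f) we get f = w / (2·tan(α/2)).
With w = 23.59 mm and α/2 = 12.2°, tan(α/2) ≈ 0.21621, so f ≈ 23.59 / 0.43242 ≈ 54.5540 mm.

54.554 mm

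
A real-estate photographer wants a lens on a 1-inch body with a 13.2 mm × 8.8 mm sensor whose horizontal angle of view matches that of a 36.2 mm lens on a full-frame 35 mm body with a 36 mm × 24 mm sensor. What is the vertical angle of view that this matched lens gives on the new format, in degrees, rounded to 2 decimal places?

36.68°

Equal horizontal AOV ⇒ f₂ = f₁ · 13.2/36 = 36.2 × 0.36667 ≈ 13.2733 mm.
Vertical AOV on the new format = 2·arctan(8.8 / (2 × 13.2733)) = 2·arctan(0.33149) ≈ 36.6799°.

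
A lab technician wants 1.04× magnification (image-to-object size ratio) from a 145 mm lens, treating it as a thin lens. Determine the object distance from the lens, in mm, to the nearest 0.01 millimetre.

With m = dᵢ/dₒ and 1/f = 1/dₒ + 1/dᵢ, substituting dᵢ = m·dₒ gives 1/f = (1 + 1/m)/dₒ, hence dₒ = f·(1 + 1/m).
dₒ = 145 × (1 + 1/1.04) = 145 × 1.96154 ≈ 284.423 mm.

284.42 mm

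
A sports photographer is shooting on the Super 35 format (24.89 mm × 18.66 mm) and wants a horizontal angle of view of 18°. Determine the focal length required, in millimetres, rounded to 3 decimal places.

From α = 2·arctan(w/2f) we get f = w / (2·tan(α/2)).
With w = 24.89 mm and α/2 = 9°, tan(α/2) ≈ 0.15838, so f ≈ 24.89 / 0.31677 ≈ 78.5746 mm.

78.575 mm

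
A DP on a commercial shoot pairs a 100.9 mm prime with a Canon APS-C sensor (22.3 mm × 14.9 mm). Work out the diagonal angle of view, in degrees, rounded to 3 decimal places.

Sensor diagonal = √(22.3² + 14.9²) = √719.3000 ≈ 26.8198 mm.
Angle of view α = 2·arctan(d/2f) with d = 26.8198 mm and f = 100.9 mm.
d/2f = 0.13290; arctan(0.13290) ≈ 7.5704°, so α ≈ 15.1408°.

15.141°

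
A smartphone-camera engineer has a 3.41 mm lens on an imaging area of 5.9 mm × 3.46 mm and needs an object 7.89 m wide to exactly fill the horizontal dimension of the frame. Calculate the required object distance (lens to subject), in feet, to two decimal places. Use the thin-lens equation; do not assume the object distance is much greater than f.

W: 7.89 m = 7890 mm.
Magnification m = w/W = dᵢ/dₒ; combined with 1/f = 1/dₒ + 1/dᵢ this gives dₒ = f·(1 + W/w).
dₒ = 3.41 mm × (1 + 7890/5.9) = 3.41 × 1338.2881 ≈ 4563.563 mm = 4563.563/304.8 ft = 14.9723 ft.

14.97 ft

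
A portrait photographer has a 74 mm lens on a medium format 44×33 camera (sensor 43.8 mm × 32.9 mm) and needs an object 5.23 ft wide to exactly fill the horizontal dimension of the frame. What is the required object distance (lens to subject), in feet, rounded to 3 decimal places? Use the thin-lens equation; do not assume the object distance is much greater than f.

W: 5.23 ft × 304.8 mm/ft = 1594.10 mm.
Magnification m = w/W = dᵢ/dₒ; combined with 1/f = 1/dₒ + 1/dᵢ this gives dₒ = f·(1 + W/w).
dₒ = 74 mm × (1 + 1594.1/43.8) = 74 × 37.3951 ≈ 2767.235 mm = 2767.235/304.8 ft = 9.07886 ft.

9.079 ft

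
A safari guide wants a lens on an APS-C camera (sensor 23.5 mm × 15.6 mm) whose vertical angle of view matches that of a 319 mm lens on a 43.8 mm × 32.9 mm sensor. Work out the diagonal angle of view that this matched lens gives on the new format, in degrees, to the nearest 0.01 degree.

Equal vertical AOV ⇒ f₂ = f₁ · 15.6/32.9 = 319 × 0.47416 ≈ 151.2584 mm.
Sensor diagonal = √(23.5² + 15.6²) = √795.6100 ≈ 28.2066 mm.
Diagonal AOV on the new format = 2·arctan(28.2066 / (2 × 151.2584)) = 2·arctan(0.09324) ≈ 10.6537°.

10.65°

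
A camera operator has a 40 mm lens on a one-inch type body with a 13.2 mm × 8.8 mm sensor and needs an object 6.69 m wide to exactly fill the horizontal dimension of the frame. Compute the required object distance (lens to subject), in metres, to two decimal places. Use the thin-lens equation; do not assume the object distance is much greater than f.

W: 6.69 m = 6690 mm.
Magnification m = w/W = dᵢ/dₒ; combined with 1/f = 1/dₒ + 1/dᵢ this gives dₒ = f·(1 + W/w).
dₒ = 40 mm × (1 + 6690/13.2) = 40 × 507.8182 ≈ 20312.727 mm = 20.3127 m.

20.31 m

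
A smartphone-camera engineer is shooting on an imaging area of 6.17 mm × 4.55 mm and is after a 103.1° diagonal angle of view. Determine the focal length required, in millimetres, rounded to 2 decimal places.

3.04 mm

Sensor diagonal = √(6.17² + 4.55²) = √58.7714 ≈ 7.6663 mm.
From α = 2·arctan(d/2f) we get f = d / (2·tan(α/2)).
With d = 7.6663 mm and α/2 = 51.55°, tan(α/2) ≈ 1.25943, so f ≈ 7.6663 / 2.51885 ≈ 3.0435 mm.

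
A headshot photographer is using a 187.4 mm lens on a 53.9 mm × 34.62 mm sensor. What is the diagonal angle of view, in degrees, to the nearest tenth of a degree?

Sensor diagonal = √(53.9² + 34.62²) = √4103.7544 ≈ 64.0606 mm.
Angle of view α = 2·arctan(d/2f) with d = 64.0606 mm and f = 187.4 mm.
d/2f = 0.17092; arctan(0.17092) ≈ 9.6992°, so α ≈ 19.3985°.

19.4°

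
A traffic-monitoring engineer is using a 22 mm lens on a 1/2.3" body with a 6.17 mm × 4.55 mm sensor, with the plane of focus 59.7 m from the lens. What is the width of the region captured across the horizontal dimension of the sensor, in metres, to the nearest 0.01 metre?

16.74 m

dₒ: 59.7 m = 59700 mm.
Similar triangles through the lens centre give W/dₒ = w/dᵢ; with 1/f = 1/dₒ + 1/dᵢ this gives W = w·(dₒ − f)/f.
W = 6.17 mm × (59700 − 22) / 22 = 6.17 × 2712.6364 ≈ 16736.966 mm = 16.737 m.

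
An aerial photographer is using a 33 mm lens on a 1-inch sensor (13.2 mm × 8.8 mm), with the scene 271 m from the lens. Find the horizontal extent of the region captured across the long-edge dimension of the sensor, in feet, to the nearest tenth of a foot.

dₒ: 271 m = 271000 mm.
Similar triangles through the lens centre give W/dₒ = w/dᵢ; with 1/f = 1/dₒ + 1/dᵢ this gives W = w·(dₒ − f)/f.
W = 13.2 mm × (271000 − 33) / 33 = 13.2 × 8211.1212 ≈ 108386.800 mm = 108386.800/304.8 ft = 355.6 ft.

355.6 ft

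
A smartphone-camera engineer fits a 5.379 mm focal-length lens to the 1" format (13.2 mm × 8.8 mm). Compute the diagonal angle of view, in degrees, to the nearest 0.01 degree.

111.72°

Sensor diagonal = √(13.2² + 8.8²) = √251.6800 ≈ 15.8644 mm.
Angle of view α = 2·arctan(d/2f) with d = 15.8644 mm and f = 5.379 mm.
d/2f = 1.47466; arctan(1.47466) ≈ 55.8580°, so α ≈ 111.7160°.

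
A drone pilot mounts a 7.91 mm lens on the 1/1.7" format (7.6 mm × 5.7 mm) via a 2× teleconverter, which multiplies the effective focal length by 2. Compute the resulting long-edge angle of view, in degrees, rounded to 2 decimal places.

Effective focal length f = 7.91 × 2 = 15.82 mm.
α = 2·arctan(7.6 / (2 × 15.82)) = 2·arctan(0.24020) ≈ 27.0134°.

27.01°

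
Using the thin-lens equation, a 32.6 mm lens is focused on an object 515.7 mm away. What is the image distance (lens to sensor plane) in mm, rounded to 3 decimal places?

34.800 mm

1/dᵢ = 1/f − 1/dₒ = 1/32.6 − 1/515.7 = 0.0287357 mm⁻¹.
dᵢ = 1/0.0287357 ≈ 34.7999 mm.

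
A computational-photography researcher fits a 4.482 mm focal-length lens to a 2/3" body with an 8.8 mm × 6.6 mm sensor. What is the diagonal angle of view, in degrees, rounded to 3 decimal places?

101.646°

Sensor diagonal = √(8.8² + 6.6²) = √121.0000 ≈ 11.0000 mm.
Angle of view α = 2·arctan(d/2f) with d = 11.0000 mm and f = 4.482 mm.
d/2f = 1.22713; arctan(1.22713) ≈ 50.8231°, so α ≈ 101.6462°.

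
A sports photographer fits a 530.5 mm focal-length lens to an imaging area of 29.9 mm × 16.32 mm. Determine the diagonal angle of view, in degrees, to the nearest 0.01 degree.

3.68°

Sensor diagonal = √(29.9² + 16.32²) = √1160.3524 ≈ 34.0639 mm.
Angle of view α = 2·arctan(d/2f) with d = 34.0639 mm and f = 530.5 mm.
d/2f = 0.03211; arctan(0.03211) ≈ 1.8389°, so α ≈ 3.6778°.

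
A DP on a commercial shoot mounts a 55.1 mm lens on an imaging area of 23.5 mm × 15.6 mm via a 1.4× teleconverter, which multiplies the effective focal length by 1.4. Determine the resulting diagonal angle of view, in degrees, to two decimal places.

Effective focal length f = 55.1 × 1.4 = 77.14 mm.
Sensor diagonal = √(23.5² + 15.6²) = √795.6100 ≈ 28.2066 mm.
α = 2·arctan(28.207 / (2 × 77.14)) = 2·arctan(0.18283) ≈ 20.7216°.

20.72°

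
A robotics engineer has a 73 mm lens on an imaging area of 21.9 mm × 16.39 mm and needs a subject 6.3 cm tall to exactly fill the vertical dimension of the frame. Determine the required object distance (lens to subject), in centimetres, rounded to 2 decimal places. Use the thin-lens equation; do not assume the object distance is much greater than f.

W: 6.3 cm = 63 mm.
Magnification m = h/W = dᵢ/dₒ; combined with 1/f = 1/dₒ + 1/dᵢ this gives dₒ = f·(1 + W/h).
dₒ = 73 mm × (1 + 63/16.39) = 73 × 4.8438 ≈ 353.598 mm = 35.3598 cm.

35.36 cm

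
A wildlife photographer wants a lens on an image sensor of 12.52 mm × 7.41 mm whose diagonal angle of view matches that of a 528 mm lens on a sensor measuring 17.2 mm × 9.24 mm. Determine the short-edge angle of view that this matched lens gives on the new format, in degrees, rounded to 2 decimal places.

1.08°

Sensor diagonal = √(17.2² + 9.24²) = √381.2176 ≈ 19.5248 mm.
Sensor diagonal = √(12.52² + 7.41²) = √211.6585 ≈ 14.5485 mm.
Equal diagonal AOV ⇒ f₂ = f₁ · 14.5485/19.5248 = 528 × 0.74513 ≈ 393.4280 mm.
Short-edge AOV on the new format = 2·arctan(7.41 / (2 × 393.4280)) = 2·arctan(0.00942) ≈ 1.0791°.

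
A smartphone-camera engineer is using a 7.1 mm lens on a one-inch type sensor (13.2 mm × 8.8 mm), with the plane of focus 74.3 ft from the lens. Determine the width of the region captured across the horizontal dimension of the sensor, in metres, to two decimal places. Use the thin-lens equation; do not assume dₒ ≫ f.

42.09 m

dₒ: 74.3 ft × 304.8 mm/ft = 22646.64 mm.
Similar triangles through the lens centre give W/dₒ = w/dᵢ; with 1/f = 1/dₒ + 1/dᵢ this gives W = w·(dₒ − f)/f.
W = 13.2 mm × (22646.6 − 7.1) / 7.1 = 13.2 × 3188.6675 ≈ 42090.411 mm = 42.0904 m.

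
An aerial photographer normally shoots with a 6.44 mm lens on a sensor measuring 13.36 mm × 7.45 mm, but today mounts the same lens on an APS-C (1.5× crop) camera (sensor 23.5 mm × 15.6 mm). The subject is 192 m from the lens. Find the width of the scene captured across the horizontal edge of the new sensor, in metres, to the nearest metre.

The focal length stays 6.44 mm; the relevant sensor dimension is now w = 23.5 mm. Object distance dₒ = 192 m = 192000 mm.
Thin-lens field width W = w·(dₒ − f)/f = 23.5 × (192000 − 6.44)/6.44 ≈ 700597.618 mm = 700.598 m.

701 m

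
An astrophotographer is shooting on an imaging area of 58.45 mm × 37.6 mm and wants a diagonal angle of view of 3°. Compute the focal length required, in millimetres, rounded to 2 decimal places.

Sensor diagonal = √(58.45² + 37.6²) = √4830.1625 ≈ 69.4994 mm.
From α = 2·arctan(d/2f) we get f = d / (2·tan(α/2)).
With d = 69.4994 mm and α/2 = 1.5°, tan(α/2) ≈ 0.02619, so f ≈ 69.4994 / 0.05237 ≈ 1327.0369 mm.

1327.04 mm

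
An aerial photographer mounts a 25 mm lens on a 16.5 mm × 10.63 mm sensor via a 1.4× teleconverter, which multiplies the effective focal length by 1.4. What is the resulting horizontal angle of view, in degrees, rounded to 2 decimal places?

Effective focal length f = 25 × 1.4 = 35 mm.
α = 2·arctan(16.5 / (2 × 35)) = 2·arctan(0.23571) ≈ 26.5267°.

26.53°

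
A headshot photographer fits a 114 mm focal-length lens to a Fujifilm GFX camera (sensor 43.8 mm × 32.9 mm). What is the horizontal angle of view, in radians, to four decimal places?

0.3796 rad

Angle of view α = 2·arctan(w/2f) with w = 43.8 mm and f = 114 mm.
w/2f = 0.19211; arctan(0.19211) ≈ 0.1898 rad, so α ≈ 0.3796 rad.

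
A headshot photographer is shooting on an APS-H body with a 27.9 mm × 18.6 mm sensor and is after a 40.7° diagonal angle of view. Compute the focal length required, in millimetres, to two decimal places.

Sensor diagonal = √(27.9² + 18.6²) = √1124.3700 ≈ 33.5316 mm.
From α = 2·arctan(d/2f) we get f = d / (2·tan(α/2)).
With d = 33.5316 mm and α/2 = 20.35°, tan(α/2) ≈ 0.37090, so f ≈ 33.5316 / 0.74181 ≈ 45.2026 mm.

45.20 mm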